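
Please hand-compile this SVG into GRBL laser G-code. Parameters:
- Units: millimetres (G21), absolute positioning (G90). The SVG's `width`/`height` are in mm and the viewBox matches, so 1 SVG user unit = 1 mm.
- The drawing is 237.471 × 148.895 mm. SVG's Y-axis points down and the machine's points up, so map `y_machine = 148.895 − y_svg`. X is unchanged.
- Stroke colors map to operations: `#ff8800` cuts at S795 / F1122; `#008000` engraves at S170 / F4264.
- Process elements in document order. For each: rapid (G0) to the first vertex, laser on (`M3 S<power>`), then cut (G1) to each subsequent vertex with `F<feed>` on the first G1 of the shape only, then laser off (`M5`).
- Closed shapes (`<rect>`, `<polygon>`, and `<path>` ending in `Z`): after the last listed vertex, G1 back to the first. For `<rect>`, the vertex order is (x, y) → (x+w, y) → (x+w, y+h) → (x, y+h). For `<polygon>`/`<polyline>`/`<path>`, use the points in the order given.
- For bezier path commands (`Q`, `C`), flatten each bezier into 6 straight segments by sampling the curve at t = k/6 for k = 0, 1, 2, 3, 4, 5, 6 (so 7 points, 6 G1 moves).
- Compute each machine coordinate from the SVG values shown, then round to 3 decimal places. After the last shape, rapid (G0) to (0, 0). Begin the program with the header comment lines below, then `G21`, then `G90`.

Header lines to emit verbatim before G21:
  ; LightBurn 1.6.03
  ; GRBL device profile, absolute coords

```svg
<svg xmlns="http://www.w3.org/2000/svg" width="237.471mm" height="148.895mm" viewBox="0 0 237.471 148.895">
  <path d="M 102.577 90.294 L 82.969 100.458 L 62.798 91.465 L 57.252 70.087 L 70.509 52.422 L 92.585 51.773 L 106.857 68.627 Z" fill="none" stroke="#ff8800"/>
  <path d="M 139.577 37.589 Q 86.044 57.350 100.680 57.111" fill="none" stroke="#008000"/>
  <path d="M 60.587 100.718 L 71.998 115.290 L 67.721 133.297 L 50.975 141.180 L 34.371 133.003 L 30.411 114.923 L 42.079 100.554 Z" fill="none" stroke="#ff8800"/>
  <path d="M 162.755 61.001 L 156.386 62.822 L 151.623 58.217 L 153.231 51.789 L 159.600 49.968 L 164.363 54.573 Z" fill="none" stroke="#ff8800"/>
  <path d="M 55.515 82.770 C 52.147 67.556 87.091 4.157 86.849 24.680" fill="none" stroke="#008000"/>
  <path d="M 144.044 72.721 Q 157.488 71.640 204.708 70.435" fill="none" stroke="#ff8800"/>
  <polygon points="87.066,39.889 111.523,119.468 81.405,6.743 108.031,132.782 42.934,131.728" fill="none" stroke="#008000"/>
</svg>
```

1 u = 1 mm; y_m = 148.895 − y.

[1] `<path>` regular polygon, #ff8800→cut S795 F1122: (102.577,58.601) → (82.969,48.437) → (62.798,57.430) → (57.252,78.808) → (70.509,96.473) → (92.585,97.122) → (106.857,80.268) → (102.577,58.601) (closed)

[2] `<path>` quadratic bezier, #008000→engrave S170 F4264: (139.577,111.306) → (123.626,105.275) → (111.463,100.354) → (103.086,96.545) → (98.497,93.847) → (97.695,92.260) → (100.680,91.784)

[3] `<path>` regular polygon, #ff8800→cut S795 F1122: (60.587,48.177) → (71.998,33.605) → (67.721,15.598) → (50.975,7.715) → (34.371,15.892) → (30.411,33.972) → (42.079,48.341) → (60.587,48.177) (closed)

[4] `<path>` regular polygon, #ff8800→cut S795 F1122: (162.755,87.894) → (156.386,86.073) → (151.623,90.678) → (153.231,97.106) → (159.600,98.927) → (164.363,94.322) → (162.755,87.894) (closed)

[5] `<path>` cubic bezier, #008000→engrave S170 F4264: (55.515,66.125) → (56.683,77.136) → (62.196,92.508) → (70.010,108.571) → (78.084,121.657) → (84.378,128.095) → (86.849,124.215)

[6] `<path>` quadratic bezier, #ff8800→cut S795 F1122: (144.044,76.174) → (149.464,76.538) → (156.760,76.908) → (165.932,77.286) → (176.981,77.670) → (189.906,78.062) → (204.708,78.460)

[7] `<polygon>` closed polygon, #008000→engrave S170 F4264: (87.066,109.006) → (111.523,29.427) → (81.405,142.152) → (108.031,16.113) → (42.934,17.167) → (87.066,109.006) (closed)

; LightBurn 1.6.03
; GRBL device profile, absolute coords
G21
G90
G0 X102.577 Y58.601
M3 S795
G1 X82.969 Y48.437 F1122
G1 X62.798 Y57.430
G1 X57.252 Y78.808
G1 X70.509 Y96.473
G1 X92.585 Y97.122
G1 X106.857 Y80.268
G1 X102.577 Y58.601
M5
G0 X139.577 Y111.306
M3 S170
G1 X123.626 Y105.275 F4264
G1 X111.463 Y100.354
G1 X103.086 Y96.545
G1 X98.497 Y93.847
G1 X97.695 Y92.260
G1 X100.680 Y91.784
M5
G0 X60.587 Y48.177
M3 S795
G1 X71.998 Y33.605 F1122
G1 X67.721 Y15.598
G1 X50.975 Y7.715
G1 X34.371 Y15.892
G1 X30.411 Y33.972
G1 X42.079 Y48.341
G1 X60.587 Y48.177
M5
G0 X162.755 Y87.894
M3 S795
G1 X156.386 Y86.073 F1122
G1 X151.623 Y90.678
G1 X153.231 Y97.106
G1 X159.600 Y98.927
G1 X164.363 Y94.322
G1 X162.755 Y87.894
M5
G0 X55.515 Y66.125
M3 S170
G1 X56.683 Y77.136 F4264
G1 X62.196 Y92.508
G1 X70.010 Y108.571
G1 X78.084 Y121.657
G1 X84.378 Y128.095
G1 X86.849 Y124.215
M5
G0 X144.044 Y76.174
M3 S795
G1 X149.464 Y76.538 F1122
G1 X156.760 Y76.908
G1 X165.932 Y77.286
G1 X176.981 Y77.670
G1 X189.906 Y78.062
G1 X204.708 Y78.460
M5
G0 X87.066 Y109.006
M3 S170
G1 X111.523 Y29.427 F4264
G1 X81.405 Y142.152
G1 X108.031 Y16.113
G1 X42.934 Y17.167
G1 X87.066 Y109.006
M5
G0 X0.000 Y0.000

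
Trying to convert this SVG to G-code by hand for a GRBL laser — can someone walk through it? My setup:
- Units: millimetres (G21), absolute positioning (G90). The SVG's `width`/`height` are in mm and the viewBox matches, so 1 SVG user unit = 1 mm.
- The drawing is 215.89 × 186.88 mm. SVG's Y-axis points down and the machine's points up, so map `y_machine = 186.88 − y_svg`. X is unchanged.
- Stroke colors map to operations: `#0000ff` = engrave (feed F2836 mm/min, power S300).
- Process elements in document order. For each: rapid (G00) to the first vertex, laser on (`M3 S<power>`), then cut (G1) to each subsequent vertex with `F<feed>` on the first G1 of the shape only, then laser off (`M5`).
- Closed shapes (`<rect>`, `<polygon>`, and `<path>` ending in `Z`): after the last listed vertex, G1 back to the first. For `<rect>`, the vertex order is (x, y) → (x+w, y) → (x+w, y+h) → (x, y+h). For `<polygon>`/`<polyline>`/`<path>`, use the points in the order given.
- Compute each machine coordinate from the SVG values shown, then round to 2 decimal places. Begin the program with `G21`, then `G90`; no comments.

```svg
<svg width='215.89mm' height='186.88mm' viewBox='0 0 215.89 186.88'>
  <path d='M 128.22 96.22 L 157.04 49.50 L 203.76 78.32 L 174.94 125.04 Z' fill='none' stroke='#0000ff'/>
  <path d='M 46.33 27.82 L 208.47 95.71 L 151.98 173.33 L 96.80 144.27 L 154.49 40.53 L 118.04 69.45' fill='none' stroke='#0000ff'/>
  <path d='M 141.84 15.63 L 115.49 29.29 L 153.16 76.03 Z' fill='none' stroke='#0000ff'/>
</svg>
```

1 u = 1 mm; y_m = 186.88 − y.

[1] `<path>` regular polygon, #0000ff→engrave S300 F2836: (128.22,90.66) → (157.04,137.38) → (203.76,108.56) → (174.94,61.84) → (128.22,90.66) (closed)

[2] `<path>` open polyline, #0000ff→engrave S300 F2836: (46.33,159.06) → (208.47,91.17) → (151.98,13.55) → (96.80,42.61) → (154.49,146.35) → (118.04,117.43)

[3] `<path>` closed polygon, #0000ff→engrave S300 F2836: (141.84,171.25) → (115.49,157.59) → (153.16,110.85) → (141.84,171.25) (closed)

G21
G90
G00 X128.22 Y90.66
M3 S300
G1 X157.04 Y137.38 F2836
G1 X203.76 Y108.56
G1 X174.94 Y61.84
G1 X128.22 Y90.66
M5
G00 X46.33 Y159.06
M3 S300
G1 X208.47 Y91.17 F2836
G1 X151.98 Y13.55
G1 X96.80 Y42.61
G1 X154.49 Y146.35
G1 X118.04 Y117.43
M5
G00 X141.84 Y171.25
M3 S300
G1 X115.49 Y157.59 F2836
G1 X153.16 Y110.85
G1 X141.84 Y171.25
M5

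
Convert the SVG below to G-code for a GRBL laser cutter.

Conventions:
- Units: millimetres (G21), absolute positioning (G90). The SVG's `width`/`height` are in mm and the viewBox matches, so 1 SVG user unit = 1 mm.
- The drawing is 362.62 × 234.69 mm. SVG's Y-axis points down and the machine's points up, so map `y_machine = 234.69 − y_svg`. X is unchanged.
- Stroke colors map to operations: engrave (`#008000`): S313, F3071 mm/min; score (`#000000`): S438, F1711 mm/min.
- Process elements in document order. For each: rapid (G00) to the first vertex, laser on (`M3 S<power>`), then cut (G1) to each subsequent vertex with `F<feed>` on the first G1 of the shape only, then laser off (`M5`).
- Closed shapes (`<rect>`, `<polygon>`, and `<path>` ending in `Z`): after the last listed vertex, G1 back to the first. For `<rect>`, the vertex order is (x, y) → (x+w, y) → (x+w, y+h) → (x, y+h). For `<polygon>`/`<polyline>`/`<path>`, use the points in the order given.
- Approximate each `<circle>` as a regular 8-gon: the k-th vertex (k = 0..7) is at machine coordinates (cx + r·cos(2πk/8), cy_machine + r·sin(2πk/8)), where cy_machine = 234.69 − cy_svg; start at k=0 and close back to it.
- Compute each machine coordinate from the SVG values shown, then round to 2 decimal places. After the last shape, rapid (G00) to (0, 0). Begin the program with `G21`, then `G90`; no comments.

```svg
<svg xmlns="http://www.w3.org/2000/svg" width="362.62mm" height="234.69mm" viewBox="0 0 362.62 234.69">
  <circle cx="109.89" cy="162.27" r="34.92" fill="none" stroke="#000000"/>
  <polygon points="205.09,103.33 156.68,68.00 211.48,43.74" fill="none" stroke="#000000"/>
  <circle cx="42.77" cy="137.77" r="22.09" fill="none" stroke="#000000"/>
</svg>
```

viewBox `0 0 362.62 234.69` with mm width/height → 1 unit = 1 mm. Flip: y_m = 234.69 − y_svg.

**Shape 1** — `<circle>` circle, stroke `#000000` → score (S438, F1711). Machine vertices: (144.81,72.42) → (134.58,97.11) → (109.89,107.34) → (85.20,97.11) → (74.97,72.42) → (85.20,47.73) → (109.89,37.50) → (134.58,47.73) → (144.81,72.42). Closed: final G1 returns to the first vertex.

**Shape 2** — `<polygon>` regular polygon, stroke `#000000` → score (S438, F1711). Machine vertices: (205.09,131.36) → (156.68,166.69) → (211.48,190.95) → (205.09,131.36). Closed: final G1 returns to the first vertex.

**Shape 3** — `<circle>` circle, stroke `#000000` → score (S438, F1711). Machine vertices: (64.86,96.92) → (58.39,112.54) → (42.77,119.01) → (27.15,112.54) → (20.68,96.92) → (27.15,81.30) → (42.77,74.83) → (58.39,81.30) → (64.86,96.92). Closed: final G1 returns to the first vertex.

G21
G90
G00 X144.81 Y72.42
M3 S438
G1 X134.58 Y97.11 F1711
G1 X109.89 Y107.34
G1 X85.20 Y97.11
G1 X74.97 Y72.42
G1 X85.20 Y47.73
G1 X109.89 Y37.50
G1 X134.58 Y47.73
G1 X144.81 Y72.42
M5
G00 X205.09 Y131.36
M3 S438
G1 X156.68 Y166.69 F1711
G1 X211.48 Y190.95
G1 X205.09 Y131.36
M5
G00 X64.86 Y96.92
M3 S438
G1 X58.39 Y112.54 F1711
G1 X42.77 Y119.01
G1 X27.15 Y112.54
G1 X20.68 Y96.92
G1 X27.15 Y81.30
G1 X42.77 Y74.83
G1 X58.39 Y81.30
G1 X64.86 Y96.92
M5
G00 X0.00 Y0.00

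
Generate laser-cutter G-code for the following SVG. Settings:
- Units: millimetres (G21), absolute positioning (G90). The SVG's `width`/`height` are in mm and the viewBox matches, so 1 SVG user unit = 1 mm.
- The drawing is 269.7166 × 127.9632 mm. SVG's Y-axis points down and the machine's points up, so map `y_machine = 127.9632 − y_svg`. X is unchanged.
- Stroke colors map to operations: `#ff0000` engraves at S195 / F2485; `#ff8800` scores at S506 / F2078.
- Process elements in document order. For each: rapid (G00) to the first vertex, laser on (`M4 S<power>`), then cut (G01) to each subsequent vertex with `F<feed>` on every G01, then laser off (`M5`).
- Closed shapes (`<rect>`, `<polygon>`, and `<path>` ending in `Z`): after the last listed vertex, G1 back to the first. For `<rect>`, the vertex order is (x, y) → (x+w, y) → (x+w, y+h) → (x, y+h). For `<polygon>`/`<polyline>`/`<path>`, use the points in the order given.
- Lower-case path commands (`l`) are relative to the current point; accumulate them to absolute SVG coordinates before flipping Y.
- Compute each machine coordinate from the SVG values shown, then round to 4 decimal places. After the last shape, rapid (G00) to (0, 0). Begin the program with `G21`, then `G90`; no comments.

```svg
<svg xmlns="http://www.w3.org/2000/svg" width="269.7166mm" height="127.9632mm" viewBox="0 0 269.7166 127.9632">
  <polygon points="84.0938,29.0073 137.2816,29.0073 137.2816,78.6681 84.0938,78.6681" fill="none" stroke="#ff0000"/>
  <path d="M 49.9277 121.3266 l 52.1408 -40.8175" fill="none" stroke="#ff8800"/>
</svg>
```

G21
G90
G00 X84.0938 Y98.9559
M4 S195
G01 X137.2816 Y98.9559 F2485
G01 X137.2816 Y49.2951 F2485
G01 X84.0938 Y49.2951 F2485
G01 X84.0938 Y98.9559 F2485
M5
G00 X49.9277 Y6.6366
M4 S506
G01 X102.0685 Y47.4541 F2078
M5
G00 X0.0000 Y0.0000

viewBox `0 0 269.7166 127.9632` with mm width/height → 1 unit = 1 mm. Flip: y_m = 127.9632 − y_svg.

**Shape 1** — `<polygon>` rectangle, stroke `#ff0000` → engrave (S195, F2485). Machine vertices: (84.0938,98.9559) → (137.2816,98.9559) → (137.2816,49.2951) → (84.0938,49.2951) → (84.0938,98.9559). Closed: final G1 returns to the first vertex.

**Shape 2** — `<path>` line segment, stroke `#ff8800` → score (S506, F2078). Machine vertices: (49.9277,6.6366) → (102.0685,47.4541). Open path.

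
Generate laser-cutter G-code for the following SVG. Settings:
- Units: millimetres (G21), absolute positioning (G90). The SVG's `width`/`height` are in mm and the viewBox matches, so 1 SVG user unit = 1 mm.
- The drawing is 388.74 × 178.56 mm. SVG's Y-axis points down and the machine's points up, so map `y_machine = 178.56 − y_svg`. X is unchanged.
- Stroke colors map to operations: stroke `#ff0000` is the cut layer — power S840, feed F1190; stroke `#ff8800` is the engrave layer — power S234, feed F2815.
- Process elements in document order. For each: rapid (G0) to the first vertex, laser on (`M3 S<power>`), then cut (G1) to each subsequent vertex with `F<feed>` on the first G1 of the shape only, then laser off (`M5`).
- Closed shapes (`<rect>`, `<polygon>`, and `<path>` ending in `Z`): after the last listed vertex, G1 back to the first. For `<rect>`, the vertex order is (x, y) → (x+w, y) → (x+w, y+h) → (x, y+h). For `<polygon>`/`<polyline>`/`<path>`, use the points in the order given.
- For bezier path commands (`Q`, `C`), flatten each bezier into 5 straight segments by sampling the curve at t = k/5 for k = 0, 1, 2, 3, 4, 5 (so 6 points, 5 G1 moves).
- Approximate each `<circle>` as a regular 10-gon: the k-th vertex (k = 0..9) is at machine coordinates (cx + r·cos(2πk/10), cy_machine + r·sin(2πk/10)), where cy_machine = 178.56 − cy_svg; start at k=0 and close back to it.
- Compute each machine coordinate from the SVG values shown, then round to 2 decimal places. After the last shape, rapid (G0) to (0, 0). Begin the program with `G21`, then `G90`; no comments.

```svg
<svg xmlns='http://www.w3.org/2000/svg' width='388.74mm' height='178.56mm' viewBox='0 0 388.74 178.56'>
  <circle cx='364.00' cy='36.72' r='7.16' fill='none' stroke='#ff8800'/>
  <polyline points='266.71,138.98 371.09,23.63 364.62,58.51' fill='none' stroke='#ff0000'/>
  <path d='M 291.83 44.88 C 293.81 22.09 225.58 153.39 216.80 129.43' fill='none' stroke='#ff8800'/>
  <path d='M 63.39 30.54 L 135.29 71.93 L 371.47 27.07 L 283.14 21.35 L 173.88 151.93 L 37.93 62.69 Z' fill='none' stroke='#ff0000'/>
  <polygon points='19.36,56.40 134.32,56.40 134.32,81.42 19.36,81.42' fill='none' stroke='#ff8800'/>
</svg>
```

G21
G90
G0 X371.16 Y141.84
M3 S234
G1 X369.79 Y146.05 F2815
G1 X366.21 Y148.65
G1 X361.79 Y148.65
G1 X358.21 Y146.05
G1 X356.84 Y141.84
G1 X358.21 Y137.63
G1 X361.79 Y135.03
G1 X366.21 Y135.03
G1 X369.79 Y137.63
G1 X371.16 Y141.84
M5
G0 X266.71 Y39.58
M3 S840
G1 X371.09 Y154.93 F1190
G1 X364.62 Y120.05
M5
G0 X291.83 Y133.68
M3 S234
G1 X285.63 Y131.34 F2815
G1 X268.80 Y106.86
G1 X247.57 Y75.10
G1 X228.16 Y50.91
G1 X216.80 Y49.13
M5
G0 X63.39 Y148.02
M3 S840
G1 X135.29 Y106.63 F1190
G1 X371.47 Y151.49
G1 X283.14 Y157.21
G1 X173.88 Y26.63
G1 X37.93 Y115.87
G1 X63.39 Y148.02
M5
G0 X19.36 Y122.16
M3 S234
G1 X134.32 Y122.16 F2815
G1 X134.32 Y97.14
G1 X19.36 Y97.14
G1 X19.36 Y122.16
M5
G0 X0.00 Y0.00

Since the viewBox matches the mm dimensions, user units are millimetres directly. The only transform is the Y-flip y_m = 178.56 − y_svg.

Shape 1 is a circle drawn with `<circle>`. Its stroke #ff8800 means engrave at S234, F2815. After flipping Y the toolpath is (371.16,141.84) → (369.79,146.05) → (366.21,148.65) → (361.79,148.65) → (358.21,146.05) → (356.84,141.84) → (358.21,137.63) → (361.79,135.03) → (366.21,135.03) → (369.79,137.63) → (371.16,141.84), returning to the start.

Shape 2 is a open polyline drawn with `<polyline>`. Its stroke #ff0000 means cut at S840, F1190. After flipping Y the toolpath is (266.71,39.58) → (371.09,154.93) → (364.62,120.05).

Shape 3 is a cubic bezier drawn with `<path>`. Its stroke #ff8800 means engrave at S234, F2815. After flipping Y the toolpath is (291.83,133.68) → (285.63,131.34) → (268.80,106.86) → (247.57,75.10) → (228.16,50.91) → (216.80,49.13).

Shape 4 is a closed polygon drawn with `<path>`. Its stroke #ff0000 means cut at S840, F1190. After flipping Y the toolpath is (63.39,148.02) → (135.29,106.63) → (371.47,151.49) → (283.14,157.21) → (173.88,26.63) → (37.93,115.87) → (63.39,148.02), returning to the start.

Shape 5 is a rectangle drawn with `<polygon>`. Its stroke #ff8800 means engrave at S234, F2815. After flipping Y the toolpath is (19.36,122.16) → (134.32,122.16) → (134.32,97.14) → (19.36,97.14) → (19.36,122.16), returning to the start.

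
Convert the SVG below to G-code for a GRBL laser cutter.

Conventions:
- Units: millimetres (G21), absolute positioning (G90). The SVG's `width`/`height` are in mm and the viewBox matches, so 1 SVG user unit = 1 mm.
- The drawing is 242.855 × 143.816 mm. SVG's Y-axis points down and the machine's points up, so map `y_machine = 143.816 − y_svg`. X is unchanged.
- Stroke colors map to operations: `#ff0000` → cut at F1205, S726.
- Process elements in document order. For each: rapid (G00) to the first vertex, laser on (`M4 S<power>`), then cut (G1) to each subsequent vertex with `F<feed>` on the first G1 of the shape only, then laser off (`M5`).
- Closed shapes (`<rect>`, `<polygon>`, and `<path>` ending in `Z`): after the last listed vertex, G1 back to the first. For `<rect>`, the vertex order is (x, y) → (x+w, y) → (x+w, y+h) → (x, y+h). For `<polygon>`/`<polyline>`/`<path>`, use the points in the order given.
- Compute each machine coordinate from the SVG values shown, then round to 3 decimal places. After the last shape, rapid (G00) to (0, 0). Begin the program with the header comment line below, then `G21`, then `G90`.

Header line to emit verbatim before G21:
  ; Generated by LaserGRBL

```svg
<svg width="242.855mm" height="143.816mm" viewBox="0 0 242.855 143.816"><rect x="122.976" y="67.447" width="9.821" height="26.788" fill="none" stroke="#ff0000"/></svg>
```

viewBox `0 0 242.855 143.816` with mm width/height → 1 unit = 1 mm. Flip: y_m = 143.816 − y_svg.

**Shape 1** — `<rect>` rectangle, stroke `#ff0000` → cut (S726, F1205). Machine vertices: (122.976,76.369) → (132.797,76.369) → (132.797,49.581) → (122.976,49.581) → (122.976,76.369). Closed: final G1 returns to the first vertex.

; Generated by LaserGRBL
G21
G90
G00 X122.976 Y76.369
M4 S726
G1 X132.797 Y76.369 F1205
G1 X132.797 Y49.581
G1 X122.976 Y49.581
G1 X122.976 Y76.369
M5
G00 X0.000 Y0.000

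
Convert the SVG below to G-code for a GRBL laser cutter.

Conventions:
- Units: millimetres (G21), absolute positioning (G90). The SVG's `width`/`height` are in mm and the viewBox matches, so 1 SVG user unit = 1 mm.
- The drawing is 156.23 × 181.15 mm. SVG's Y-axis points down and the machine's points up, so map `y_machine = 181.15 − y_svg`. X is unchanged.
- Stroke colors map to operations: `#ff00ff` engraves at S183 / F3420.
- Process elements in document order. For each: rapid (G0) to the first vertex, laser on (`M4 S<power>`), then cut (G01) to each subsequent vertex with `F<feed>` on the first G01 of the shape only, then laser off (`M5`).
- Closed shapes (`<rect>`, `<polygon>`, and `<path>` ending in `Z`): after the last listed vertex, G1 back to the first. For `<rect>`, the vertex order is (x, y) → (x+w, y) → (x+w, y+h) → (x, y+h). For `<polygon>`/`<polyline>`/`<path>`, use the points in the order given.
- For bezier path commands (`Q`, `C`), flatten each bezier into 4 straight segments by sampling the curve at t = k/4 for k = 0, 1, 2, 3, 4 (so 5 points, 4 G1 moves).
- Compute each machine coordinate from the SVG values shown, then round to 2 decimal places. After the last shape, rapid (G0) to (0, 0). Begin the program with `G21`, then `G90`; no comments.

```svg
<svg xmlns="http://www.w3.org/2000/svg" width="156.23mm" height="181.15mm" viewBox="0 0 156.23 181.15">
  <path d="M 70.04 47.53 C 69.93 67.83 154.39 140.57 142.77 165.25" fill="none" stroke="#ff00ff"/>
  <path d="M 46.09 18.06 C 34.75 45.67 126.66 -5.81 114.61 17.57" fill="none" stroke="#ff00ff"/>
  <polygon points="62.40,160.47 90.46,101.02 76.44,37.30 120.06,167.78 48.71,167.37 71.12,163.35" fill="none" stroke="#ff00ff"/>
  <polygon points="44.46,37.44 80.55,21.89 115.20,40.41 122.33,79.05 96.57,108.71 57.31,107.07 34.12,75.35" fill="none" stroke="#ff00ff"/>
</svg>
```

Since the viewBox matches the mm dimensions, user units are millimetres directly. The only transform is the Y-flip y_m = 181.15 − y_svg.

Shape 1 is a cubic bezier drawn with `<path>`. Its stroke #ff00ff means engrave at S183, F3420. After flipping Y the toolpath is (70.04,133.62) → (82.99,110.13) → (110.72,76.40) → (136.29,41.85) → (142.77,15.90).

Shape 2 is a cubic bezier drawn with `<path>`. Its stroke #ff00ff means engrave at S183, F3420. After flipping Y the toolpath is (46.09,163.09) → (53.71,154.81) → (80.62,161.75) → (107.39,169.48) → (114.61,163.58).

Shape 3 is a closed polygon drawn with `<polygon>`. Its stroke #ff00ff means engrave at S183, F3420. After flipping Y the toolpath is (62.40,20.68) → (90.46,80.13) → (76.44,143.85) → (120.06,13.37) → (48.71,13.78) → (71.12,17.80) → (62.40,20.68), returning to the start.

Shape 4 is a regular polygon drawn with `<polygon>`. Its stroke #ff00ff means engrave at S183, F3420. After flipping Y the toolpath is (44.46,143.71) → (80.55,159.26) → (115.20,140.74) → (122.33,102.10) → (96.57,72.44) → (57.31,74.08) → (34.12,105.80) → (44.46,143.71), returning to the start.

G21
G90
G0 X70.04 Y133.62
M4 S183
G01 X82.99 Y110.13 F3420
G01 X110.72 Y76.40
G01 X136.29 Y41.85
G01 X142.77 Y15.90
M5
G0 X46.09 Y163.09
M4 S183
G01 X53.71 Y154.81 F3420
G01 X80.62 Y161.75
G01 X107.39 Y169.48
G01 X114.61 Y163.58
M5
G0 X62.40 Y20.68
M4 S183
G01 X90.46 Y80.13 F3420
G01 X76.44 Y143.85
G01 X120.06 Y13.37
G01 X48.71 Y13.78
G01 X71.12 Y17.80
G01 X62.40 Y20.68
M5
G0 X44.46 Y143.71
M4 S183
G01 X80.55 Y159.26 F3420
G01 X115.20 Y140.74
G01 X122.33 Y102.10
G01 X96.57 Y72.44
G01 X57.31 Y74.08
G01 X34.12 Y105.80
G01 X44.46 Y143.71
M5
G0 X0.00 Y0.00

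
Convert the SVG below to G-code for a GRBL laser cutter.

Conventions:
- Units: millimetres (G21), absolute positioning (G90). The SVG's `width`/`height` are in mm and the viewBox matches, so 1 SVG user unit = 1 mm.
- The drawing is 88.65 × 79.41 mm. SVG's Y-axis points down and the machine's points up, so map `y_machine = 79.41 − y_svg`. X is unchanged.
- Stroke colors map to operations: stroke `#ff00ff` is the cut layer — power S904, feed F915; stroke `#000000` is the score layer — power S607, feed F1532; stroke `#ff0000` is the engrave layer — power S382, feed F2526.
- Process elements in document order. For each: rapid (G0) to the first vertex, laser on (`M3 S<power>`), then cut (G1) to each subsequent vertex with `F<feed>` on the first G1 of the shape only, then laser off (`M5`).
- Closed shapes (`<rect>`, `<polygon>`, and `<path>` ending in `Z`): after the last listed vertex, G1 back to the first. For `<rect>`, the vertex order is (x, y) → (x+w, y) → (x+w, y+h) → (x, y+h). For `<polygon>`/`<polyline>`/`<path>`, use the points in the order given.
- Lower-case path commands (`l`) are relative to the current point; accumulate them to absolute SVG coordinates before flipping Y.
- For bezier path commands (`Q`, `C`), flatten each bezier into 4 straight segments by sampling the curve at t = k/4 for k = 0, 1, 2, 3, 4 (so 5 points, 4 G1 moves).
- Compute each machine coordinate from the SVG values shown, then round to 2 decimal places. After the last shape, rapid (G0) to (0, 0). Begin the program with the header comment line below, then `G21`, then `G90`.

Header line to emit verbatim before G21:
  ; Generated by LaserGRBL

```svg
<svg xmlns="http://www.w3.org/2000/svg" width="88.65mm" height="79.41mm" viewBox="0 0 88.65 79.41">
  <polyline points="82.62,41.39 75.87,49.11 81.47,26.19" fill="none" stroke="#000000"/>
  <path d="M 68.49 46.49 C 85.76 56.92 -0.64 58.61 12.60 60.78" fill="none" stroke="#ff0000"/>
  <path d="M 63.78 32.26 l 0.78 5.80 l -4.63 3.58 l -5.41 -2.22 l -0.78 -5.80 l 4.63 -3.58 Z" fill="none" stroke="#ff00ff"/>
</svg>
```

; Generated by LaserGRBL
G21
G90
G0 X82.62 Y38.02
M3 S607
G1 X75.87 Y30.30 F1532
G1 X81.47 Y53.22
M5
G0 X68.49 Y32.92
M3 S382
G1 X65.18 Y26.59 F2526
G1 X42.06 Y22.68
G1 X18.18 Y20.31
G1 X12.60 Y18.63
M5
G0 X63.78 Y47.15
M3 S904
G1 X64.56 Y41.35 F915
G1 X59.93 Y37.77
G1 X54.52 Y39.99
G1 X53.74 Y45.79
G1 X58.37 Y49.37
G1 X63.78 Y47.15
M5
G0 X0.00 Y0.00

viewBox `0 0 88.65 79.41` with mm width/height → 1 unit = 1 mm. Flip: y_m = 79.41 − y_svg.

**Shape 1** — `<polyline>` open polyline, stroke `#000000` → score (S607, F1532). Machine vertices: (82.62,38.02) → (75.87,30.30) → (81.47,53.22). Open path.

**Shape 2** — `<path>` cubic bezier, stroke `#ff0000` → engrave (S382, F2526). Control points (SVG): P0=(68.49,46.49), P1=(85.76,56.92), P2=(-0.64,58.61), P3=(12.60,60.78); sampled at t=k/4. Machine vertices: (68.49,32.92) → (65.18,26.59) → (42.06,22.68) → (18.18,20.31) → (12.60,18.63). Open path.

**Shape 3** — `<path>` regular polygon, stroke `#ff00ff` → cut (S904, F915). Machine vertices: (63.78,47.15) → (64.56,41.35) → (59.93,37.77) → (54.52,39.99) → (53.74,45.79) → (58.37,49.37) → (63.78,47.15). Closed: final G1 returns to the first vertex.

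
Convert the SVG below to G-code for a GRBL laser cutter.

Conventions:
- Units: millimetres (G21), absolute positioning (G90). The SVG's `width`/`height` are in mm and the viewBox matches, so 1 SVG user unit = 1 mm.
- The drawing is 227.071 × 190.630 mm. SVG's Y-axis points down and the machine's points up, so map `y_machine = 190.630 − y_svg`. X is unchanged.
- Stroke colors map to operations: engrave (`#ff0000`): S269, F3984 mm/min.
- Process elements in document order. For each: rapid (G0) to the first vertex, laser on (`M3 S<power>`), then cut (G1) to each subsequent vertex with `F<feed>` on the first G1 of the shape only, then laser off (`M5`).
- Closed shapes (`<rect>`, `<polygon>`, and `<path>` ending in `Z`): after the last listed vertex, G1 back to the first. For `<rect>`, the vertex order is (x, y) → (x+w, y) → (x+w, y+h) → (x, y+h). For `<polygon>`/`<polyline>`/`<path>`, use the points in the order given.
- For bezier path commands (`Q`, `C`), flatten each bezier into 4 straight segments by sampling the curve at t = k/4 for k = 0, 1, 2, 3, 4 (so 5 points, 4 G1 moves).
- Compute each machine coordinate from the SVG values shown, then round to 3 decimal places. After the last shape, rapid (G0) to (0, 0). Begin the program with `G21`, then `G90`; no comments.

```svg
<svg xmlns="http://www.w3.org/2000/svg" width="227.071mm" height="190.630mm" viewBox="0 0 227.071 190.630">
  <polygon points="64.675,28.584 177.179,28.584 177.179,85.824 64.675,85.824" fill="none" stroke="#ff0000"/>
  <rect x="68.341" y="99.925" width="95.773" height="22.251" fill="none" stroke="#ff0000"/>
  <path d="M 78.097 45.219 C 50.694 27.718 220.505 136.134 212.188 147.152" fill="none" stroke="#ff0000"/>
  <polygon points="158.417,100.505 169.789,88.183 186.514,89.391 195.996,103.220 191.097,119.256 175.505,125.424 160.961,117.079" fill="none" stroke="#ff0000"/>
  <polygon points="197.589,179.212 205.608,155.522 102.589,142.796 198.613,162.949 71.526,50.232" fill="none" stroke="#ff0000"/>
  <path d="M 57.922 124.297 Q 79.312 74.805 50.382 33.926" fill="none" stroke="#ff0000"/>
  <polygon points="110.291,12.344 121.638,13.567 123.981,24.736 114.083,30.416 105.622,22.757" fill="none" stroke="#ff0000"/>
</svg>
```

Since the viewBox matches the mm dimensions, user units are millimetres directly. The only transform is the Y-flip y_m = 190.630 − y_svg.

Shape 1 is a rectangle drawn with `<polygon>`. Its stroke #ff0000 means engrave at S269, F3984. After flipping Y the toolpath is (64.675,162.046) → (177.179,162.046) → (177.179,104.806) → (64.675,104.806) → (64.675,162.046), returning to the start.

Shape 2 is a rectangle drawn with `<rect>`. Its stroke #ff0000 means engrave at S269, F3984. After flipping Y the toolpath is (68.341,90.705) → (164.114,90.705) → (164.114,68.454) → (68.341,68.454) → (68.341,90.705), returning to the start.

Shape 3 is a cubic bezier drawn with `<path>`. Its stroke #ff0000 means engrave at S269, F3984. After flipping Y the toolpath is (78.097,145.411) → (88.658,138.417) → (137.985,105.139) → (190.891,66.514) → (212.188,43.478).

Shape 4 is a regular polygon drawn with `<polygon>`. Its stroke #ff0000 means engrave at S269, F3984. After flipping Y the toolpath is (158.417,90.125) → (169.789,102.447) → (186.514,101.239) → (195.996,87.410) → (191.097,71.374) → (175.505,65.206) → (160.961,73.551) → (158.417,90.125), returning to the start.

Shape 5 is a closed polygon drawn with `<polygon>`. Its stroke #ff0000 means engrave at S269, F3984. After flipping Y the toolpath is (197.589,11.418) → (205.608,35.108) → (102.589,47.834) → (198.613,27.681) → (71.526,140.398) → (197.589,11.418), returning to the start.

Shape 6 is a quadratic bezier drawn with `<path>`. Its stroke #ff0000 means engrave at S269, F3984. After flipping Y the toolpath is (57.922,66.333) → (65.472,90.541) → (66.732,113.672) → (61.702,135.726) → (50.382,156.704).

Shape 7 is a regular polygon drawn with `<polygon>`. Its stroke #ff0000 means engrave at S269, F3984. After flipping Y the toolpath is (110.291,178.286) → (121.638,177.063) → (123.981,165.894) → (114.083,160.214) → (105.622,167.873) → (110.291,178.286), returning to the start.

G21
G90
G0 X64.675 Y162.046
M3 S269
G1 X177.179 Y162.046 F3984
G1 X177.179 Y104.806
G1 X64.675 Y104.806
G1 X64.675 Y162.046
M5
G0 X68.341 Y90.705
M3 S269
G1 X164.114 Y90.705 F3984
G1 X164.114 Y68.454
G1 X68.341 Y68.454
G1 X68.341 Y90.705
M5
G0 X78.097 Y145.411
M3 S269
G1 X88.658 Y138.417 F3984
G1 X137.985 Y105.139
G1 X190.891 Y66.514
G1 X212.188 Y43.478
M5
G0 X158.417 Y90.125
M3 S269
G1 X169.789 Y102.447 F3984
G1 X186.514 Y101.239
G1 X195.996 Y87.410
G1 X191.097 Y71.374
G1 X175.505 Y65.206
G1 X160.961 Y73.551
G1 X158.417 Y90.125
M5
G0 X197.589 Y11.418
M3 S269
G1 X205.608 Y35.108 F3984
G1 X102.589 Y47.834
G1 X198.613 Y27.681
G1 X71.526 Y140.398
G1 X197.589 Y11.418
M5
G0 X57.922 Y66.333
M3 S269
G1 X65.472 Y90.541 F3984
G1 X66.732 Y113.672
G1 X61.702 Y135.726
G1 X50.382 Y156.704
M5
G0 X110.291 Y178.286
M3 S269
G1 X121.638 Y177.063 F3984
G1 X123.981 Y165.894
G1 X114.083 Y160.214
G1 X105.622 Y167.873
G1 X110.291 Y178.286
M5
G0 X0.000 Y0.000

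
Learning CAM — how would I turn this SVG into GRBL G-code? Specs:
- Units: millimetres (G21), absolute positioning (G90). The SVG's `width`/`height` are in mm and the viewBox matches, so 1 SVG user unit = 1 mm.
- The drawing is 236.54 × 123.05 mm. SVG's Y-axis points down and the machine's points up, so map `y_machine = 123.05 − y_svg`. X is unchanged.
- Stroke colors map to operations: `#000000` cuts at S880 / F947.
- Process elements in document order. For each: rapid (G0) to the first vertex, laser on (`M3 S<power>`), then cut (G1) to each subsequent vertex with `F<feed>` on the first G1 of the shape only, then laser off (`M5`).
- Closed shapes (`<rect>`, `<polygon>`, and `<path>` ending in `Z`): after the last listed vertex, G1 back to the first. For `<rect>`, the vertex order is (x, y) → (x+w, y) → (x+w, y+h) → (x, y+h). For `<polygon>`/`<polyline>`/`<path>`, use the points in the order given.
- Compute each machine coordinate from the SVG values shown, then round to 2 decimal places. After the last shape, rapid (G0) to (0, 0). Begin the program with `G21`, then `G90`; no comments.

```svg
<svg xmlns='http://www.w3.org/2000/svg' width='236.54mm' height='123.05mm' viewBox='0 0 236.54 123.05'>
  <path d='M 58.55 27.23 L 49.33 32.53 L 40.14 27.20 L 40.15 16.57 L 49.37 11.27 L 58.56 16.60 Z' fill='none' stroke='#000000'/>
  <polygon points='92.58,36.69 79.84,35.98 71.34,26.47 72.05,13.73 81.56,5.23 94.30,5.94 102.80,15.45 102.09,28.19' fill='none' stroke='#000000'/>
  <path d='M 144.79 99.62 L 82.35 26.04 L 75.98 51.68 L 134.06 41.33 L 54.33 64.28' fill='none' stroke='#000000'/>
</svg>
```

viewBox `0 0 236.54 123.05` with mm width/height → 1 unit = 1 mm. Flip: y_m = 123.05 − y_svg.

**Shape 1** — `<path>` regular polygon, stroke `#000000` → cut (S880, F947). Machine vertices: (58.55,95.82) → (49.33,90.52) → (40.14,95.85) → (40.15,106.48) → (49.37,111.78) → (58.56,106.45) → (58.55,95.82). Closed: final G1 returns to the first vertex.

**Shape 2** — `<polygon>` regular polygon, stroke `#000000` → cut (S880, F947). Machine vertices: (92.58,86.36) → (79.84,87.07) → (71.34,96.58) → (72.05,109.32) → (81.56,117.82) → (94.30,117.11) → (102.80,107.60) → (102.09,94.86) → (92.58,86.36). Closed: final G1 returns to the first vertex.

**Shape 3** — `<path>` open polyline, stroke `#000000` → cut (S880, F947). Machine vertices: (144.79,23.43) → (82.35,97.01) → (75.98,71.37) → (134.06,81.72) → (54.33,58.77). Open path.

G21
G90
G0 X58.55 Y95.82
M3 S880
G1 X49.33 Y90.52 F947
G1 X40.14 Y95.85
G1 X40.15 Y106.48
G1 X49.37 Y111.78
G1 X58.56 Y106.45
G1 X58.55 Y95.82
M5
G0 X92.58 Y86.36
M3 S880
G1 X79.84 Y87.07 F947
G1 X71.34 Y96.58
G1 X72.05 Y109.32
G1 X81.56 Y117.82
G1 X94.30 Y117.11
G1 X102.80 Y107.60
G1 X102.09 Y94.86
G1 X92.58 Y86.36
M5
G0 X144.79 Y23.43
M3 S880
G1 X82.35 Y97.01 F947
G1 X75.98 Y71.37
G1 X134.06 Y81.72
G1 X54.33 Y58.77
M5
G0 X0.00 Y0.00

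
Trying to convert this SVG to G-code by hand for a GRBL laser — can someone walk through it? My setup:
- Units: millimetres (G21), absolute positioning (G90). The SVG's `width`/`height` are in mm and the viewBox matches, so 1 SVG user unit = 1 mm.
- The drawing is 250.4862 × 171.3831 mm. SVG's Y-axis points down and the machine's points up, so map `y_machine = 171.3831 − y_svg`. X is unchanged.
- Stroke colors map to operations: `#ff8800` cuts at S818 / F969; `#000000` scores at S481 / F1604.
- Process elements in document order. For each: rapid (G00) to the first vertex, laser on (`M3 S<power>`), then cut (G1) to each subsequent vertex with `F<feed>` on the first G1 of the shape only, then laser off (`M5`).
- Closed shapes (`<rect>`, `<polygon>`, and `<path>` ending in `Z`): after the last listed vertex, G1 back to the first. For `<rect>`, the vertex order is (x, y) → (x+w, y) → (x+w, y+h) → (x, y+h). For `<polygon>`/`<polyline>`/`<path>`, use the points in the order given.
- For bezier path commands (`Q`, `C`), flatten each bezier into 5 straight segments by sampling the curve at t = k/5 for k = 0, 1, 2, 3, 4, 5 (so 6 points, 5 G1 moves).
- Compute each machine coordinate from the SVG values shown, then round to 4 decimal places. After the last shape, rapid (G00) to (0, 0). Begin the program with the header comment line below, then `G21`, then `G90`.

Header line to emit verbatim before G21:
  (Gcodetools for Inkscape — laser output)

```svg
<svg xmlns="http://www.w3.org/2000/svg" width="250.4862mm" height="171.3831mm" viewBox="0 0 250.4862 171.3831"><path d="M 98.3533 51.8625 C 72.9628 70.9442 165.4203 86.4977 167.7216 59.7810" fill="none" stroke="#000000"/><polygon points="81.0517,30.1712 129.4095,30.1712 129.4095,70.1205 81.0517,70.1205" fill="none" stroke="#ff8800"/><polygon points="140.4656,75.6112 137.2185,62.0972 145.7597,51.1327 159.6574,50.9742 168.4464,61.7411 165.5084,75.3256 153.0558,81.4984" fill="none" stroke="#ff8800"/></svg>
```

viewBox `0 0 250.4862 171.3831` with mm width/height → 1 unit = 1 mm. Flip: y_m = 171.3831 − y_svg.

**Shape 1** — `<path>` cubic bezier, stroke `#000000` → score (S481, F1604). Control points (SVG): P0=(98.3533,51.8625), P1=(72.9628,70.9442), P2=(165.4203,86.4977), P3=(167.7216,59.7810); sampled at t=k/5. Machine vertices: (98.3533,119.5206) → (95.5967,108.8049) → (111.1395,100.7956) → (134.9973,97.3523) → (157.1861,100.3346) → (167.7216,111.6021). Open path.

**Shape 2** — `<polygon>` rectangle, stroke `#ff8800` → cut (S818, F969). Machine vertices: (81.0517,141.2119) → (129.4095,141.2119) → (129.4095,101.2626) → (81.0517,101.2626) → (81.0517,141.2119). Closed: final G1 returns to the first vertex.

**Shape 3** — `<polygon>` regular polygon, stroke `#ff8800` → cut (S818, F969). Machine vertices: (140.4656,95.7719) → (137.2185,109.2859) → (145.7597,120.2504) → (159.6574,120.4089) → (168.4464,109.6420) → (165.5084,96.0575) → (153.0558,89.8847) → (140.4656,95.7719). Closed: final G1 returns to the first vertex.

(Gcodetools for Inkscape — laser output)
G21
G90
G00 X98.3533 Y119.5206
M3 S481
G1 X95.5967 Y108.8049 F1604
G1 X111.1395 Y100.7956
G1 X134.9973 Y97.3523
G1 X157.1861 Y100.3346
G1 X167.7216 Y111.6021
M5
G00 X81.0517 Y141.2119
M3 S818
G1 X129.4095 Y141.2119 F969
G1 X129.4095 Y101.2626
G1 X81.0517 Y101.2626
G1 X81.0517 Y141.2119
M5
G00 X140.4656 Y95.7719
M3 S818
G1 X137.2185 Y109.2859 F969
G1 X145.7597 Y120.2504
G1 X159.6574 Y120.4089
G1 X168.4464 Y109.6420
G1 X165.5084 Y96.0575
G1 X153.0558 Y89.8847
G1 X140.4656 Y95.7719
M5
G00 X0.0000 Y0.0000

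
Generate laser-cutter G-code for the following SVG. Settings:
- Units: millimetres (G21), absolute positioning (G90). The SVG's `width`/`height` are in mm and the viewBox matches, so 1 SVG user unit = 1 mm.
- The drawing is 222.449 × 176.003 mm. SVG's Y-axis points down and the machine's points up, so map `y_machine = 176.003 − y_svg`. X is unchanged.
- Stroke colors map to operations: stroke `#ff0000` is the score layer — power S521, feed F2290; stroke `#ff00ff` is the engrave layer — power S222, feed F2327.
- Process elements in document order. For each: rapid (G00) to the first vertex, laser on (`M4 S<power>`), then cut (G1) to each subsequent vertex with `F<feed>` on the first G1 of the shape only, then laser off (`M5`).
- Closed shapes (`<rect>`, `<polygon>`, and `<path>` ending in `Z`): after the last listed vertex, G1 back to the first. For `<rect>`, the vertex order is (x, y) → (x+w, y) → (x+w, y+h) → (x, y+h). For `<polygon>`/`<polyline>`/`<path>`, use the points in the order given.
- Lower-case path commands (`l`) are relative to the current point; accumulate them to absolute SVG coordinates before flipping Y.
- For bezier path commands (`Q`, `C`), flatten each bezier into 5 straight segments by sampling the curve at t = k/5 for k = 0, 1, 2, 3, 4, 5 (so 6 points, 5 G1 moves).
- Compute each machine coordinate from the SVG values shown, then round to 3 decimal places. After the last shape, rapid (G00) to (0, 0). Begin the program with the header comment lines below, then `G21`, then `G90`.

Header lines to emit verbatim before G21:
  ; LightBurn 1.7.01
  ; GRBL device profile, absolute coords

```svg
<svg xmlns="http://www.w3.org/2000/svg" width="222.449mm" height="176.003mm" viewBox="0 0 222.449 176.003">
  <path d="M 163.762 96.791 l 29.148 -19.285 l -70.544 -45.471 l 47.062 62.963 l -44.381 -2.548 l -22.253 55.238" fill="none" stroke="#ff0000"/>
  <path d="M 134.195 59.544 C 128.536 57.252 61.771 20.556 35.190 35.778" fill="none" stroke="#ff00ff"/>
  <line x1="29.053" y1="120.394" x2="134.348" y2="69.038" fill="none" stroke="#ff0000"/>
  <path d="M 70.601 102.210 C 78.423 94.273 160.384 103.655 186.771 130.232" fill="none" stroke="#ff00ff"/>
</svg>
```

viewBox `0 0 222.449 176.003` with mm width/height → 1 unit = 1 mm. Flip: y_m = 176.003 − y_svg.

**Shape 1** — `<path>` open polyline, stroke `#ff0000` → score (S521, F2290). Machine vertices: (163.762,79.212) → (192.910,98.497) → (122.366,143.968) → (169.428,81.005) → (125.047,83.553) → (102.794,28.315). Open path.

**Shape 2** — `<path>` cubic bezier, stroke `#ff00ff` → engrave (S222, F2327). Control points (SVG): P0=(134.195,59.544), P1=(128.536,57.252), P2=(61.771,20.556), P3=(35.190,35.778); sampled at t=k/5. Machine vertices: (134.195,116.459) → (124.277,121.272) → (104.556,130.199) → (79.893,139.095) → (55.150,143.819) → (35.190,140.225). Open path.

**Shape 3** — `<line>` line segment, stroke `#ff0000` → score (S521, F2290). Machine vertices: (29.053,55.609) → (134.348,106.965). Open path.

**Shape 4** — `<path>` cubic bezier, stroke `#ff00ff` → engrave (S222, F2327). Control points (SVG): P0=(70.601,102.210), P1=(78.423,94.273), P2=(160.384,103.655), P3=(186.771,130.232); sampled at t=k/5. Machine vertices: (70.601,73.793) → (83.153,76.478) → (107.272,75.012) → (136.733,69.402) → (165.308,59.653) → (186.771,45.771). Open path.

; LightBurn 1.7.01
; GRBL device profile, absolute coords
G21
G90
G00 X163.762 Y79.212
M4 S521
G1 X192.910 Y98.497 F2290
G1 X122.366 Y143.968
G1 X169.428 Y81.005
G1 X125.047 Y83.553
G1 X102.794 Y28.315
M5
G00 X134.195 Y116.459
M4 S222
G1 X124.277 Y121.272 F2327
G1 X104.556 Y130.199
G1 X79.893 Y139.095
G1 X55.150 Y143.819
G1 X35.190 Y140.225
M5
G00 X29.053 Y55.609
M4 S521
G1 X134.348 Y106.965 F2290
M5
G00 X70.601 Y73.793
M4 S222
G1 X83.153 Y76.478 F2327
G1 X107.272 Y75.012
G1 X136.733 Y69.402
G1 X165.308 Y59.653
G1 X186.771 Y45.771
M5
G00 X0.000 Y0.000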